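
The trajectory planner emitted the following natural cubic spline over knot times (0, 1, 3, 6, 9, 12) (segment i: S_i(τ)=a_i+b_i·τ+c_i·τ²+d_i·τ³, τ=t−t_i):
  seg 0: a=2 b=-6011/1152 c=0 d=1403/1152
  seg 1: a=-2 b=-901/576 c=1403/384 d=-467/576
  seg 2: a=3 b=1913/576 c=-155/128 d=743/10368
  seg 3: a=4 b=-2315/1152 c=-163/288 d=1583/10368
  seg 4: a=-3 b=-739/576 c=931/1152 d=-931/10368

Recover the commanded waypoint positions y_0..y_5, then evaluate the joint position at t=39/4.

y_0 = S_0(0) = a_0 = 2
y_1 = S_1(0) = a_1 = -2
y_2 = S_2(0) = a_2 = 3
y_3 = S_3(0) = a_3 = 4
y_4 = S_4(0) = a_4 = -3
y_5 = S_4(3) = -2
t_q=39/4 is in segment 4 (τ=3/4); S_4(τ)=-29045/8192

y_0=2 y_1=-2 y_2=3 y_3=4 y_4=-3 y_5=-2
S(39/4) = -29045/8192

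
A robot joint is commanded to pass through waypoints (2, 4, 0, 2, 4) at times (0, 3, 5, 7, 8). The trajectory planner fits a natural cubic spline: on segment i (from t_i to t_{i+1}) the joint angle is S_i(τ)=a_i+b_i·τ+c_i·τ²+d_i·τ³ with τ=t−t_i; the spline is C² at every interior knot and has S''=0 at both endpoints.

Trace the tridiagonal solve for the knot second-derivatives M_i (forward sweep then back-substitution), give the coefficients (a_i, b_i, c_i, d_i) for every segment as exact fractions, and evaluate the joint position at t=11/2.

Δ: Δ0=2/3, Δ1=-2, Δ2=1, Δ3=2
row 1: diag=10, rhs=-16; c'=1/5, d'=-8/5
row 2: denom=8−2·1/5=38/5; d'=(18−2·-8/5)/(38/5)=53/19
row 3: denom=6−2·5/19=104/19; d'=(6−2·53/19)/(104/19)=1/13
back: M3=1/13
back: M2=53/19−5/19·1/13=36/13
back: M1=-8/5−1/5·36/13=-28/13
M: M0=0, M1=-28/13, M2=36/13, M3=1/13, M4=0
seg 0: a=2, c=M0/2=0, d=(M1−M0)/(6·3)=-14/117, b=Δ0−h0·(2M0+M1)/6=68/39
seg 1: a=4, c=M1/2=-14/13, d=(M2−M1)/(6·2)=16/39, b=Δ1−h1·(2M1+M2)/6=-58/39
seg 2: a=0, c=M2/2=18/13, d=(M3−M2)/(6·2)=-35/156, b=Δ2−h2·(2M2+M3)/6=-34/39
seg 3: a=2, c=M3/2=1/26, d=(M4−M3)/(6·1)=-1/78, b=Δ3−h3·(2M3+M4)/6=77/39
t_q=11/2 → seg 2, τ=1/2; S=0+-34/39·τ+18/13·τ²+-35/156·τ³=-49/416

  seg 0: a=2 b=68/39 c=0 d=-14/117
  seg 1: a=4 b=-58/39 c=-14/13 d=16/39
  seg 2: a=0 b=-34/39 c=18/13 d=-35/156
  seg 3: a=2 b=77/39 c=1/26 d=-1/78
S(11/2) = -49/416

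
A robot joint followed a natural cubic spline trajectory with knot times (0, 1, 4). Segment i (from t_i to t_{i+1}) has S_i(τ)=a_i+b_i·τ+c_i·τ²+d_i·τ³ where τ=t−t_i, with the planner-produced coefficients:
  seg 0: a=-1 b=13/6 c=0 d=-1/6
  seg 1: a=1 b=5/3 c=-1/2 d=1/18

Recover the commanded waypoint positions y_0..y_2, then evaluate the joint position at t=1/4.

y_0=-1 y_1=1 y_2=3
S(1/4) = -59/128

y_0 = S_0(0) = a_0 = -1
y_1 = S_1(0) = a_1 = 1
y_2 = S_1(3) = 3
t_q=1/4 is in segment 0 (τ=1/4); S_0(τ)=-59/128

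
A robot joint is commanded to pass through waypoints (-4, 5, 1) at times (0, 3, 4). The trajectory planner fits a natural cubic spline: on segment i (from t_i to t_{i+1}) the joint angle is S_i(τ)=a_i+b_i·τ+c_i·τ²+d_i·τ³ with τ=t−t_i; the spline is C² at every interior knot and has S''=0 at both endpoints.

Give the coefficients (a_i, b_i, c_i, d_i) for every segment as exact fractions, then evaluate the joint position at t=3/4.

Δ: Δ0=3, Δ1=-4
row 1: diag=8, rhs=-42; c'=1/8, d'=-21/4
back: M1=-21/4
M: M0=0, M1=-21/4, M2=0
seg 0: a=-4, c=M0/2=0, d=(M1−M0)/(6·3)=-7/24, b=Δ0−h0·(2M0+M1)/6=45/8
seg 1: a=5, c=M1/2=-21/8, d=(M2−M1)/(6·1)=7/8, b=Δ1−h1·(2M1+M2)/6=-9/4
t_q=3/4 → seg 0, τ=3/4; S=-4+45/8·τ+0·τ²+-7/24·τ³=49/512

  seg 0: a=-4 b=45/8 c=0 d=-7/24
  seg 1: a=5 b=-9/4 c=-21/8 d=7/8
S(3/4) = 49/512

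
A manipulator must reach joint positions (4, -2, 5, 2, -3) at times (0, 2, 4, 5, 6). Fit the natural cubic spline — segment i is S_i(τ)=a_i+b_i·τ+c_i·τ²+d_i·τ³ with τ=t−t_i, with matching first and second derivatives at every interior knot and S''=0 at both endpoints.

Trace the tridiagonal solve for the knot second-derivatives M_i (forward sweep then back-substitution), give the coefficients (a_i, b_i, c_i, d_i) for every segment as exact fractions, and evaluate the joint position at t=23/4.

Δ: Δ0=-3, Δ1=7/2, Δ2=-3, Δ3=-5
row 1: diag=8, rhs=39; c'=1/4, d'=39/8
row 2: denom=6−2·1/4=11/2; d'=(-39−2·39/8)/(11/2)=-195/22
row 3: denom=4−1·2/11=42/11; d'=(-12−1·-195/22)/(42/11)=-23/28
back: M3=-23/28
back: M2=-195/22−2/11·-23/28=-61/7
back: M1=39/8−1/4·-61/7=395/56
M: M0=0, M1=395/56, M2=-61/7, M3=-23/28, M4=0
seg 0: a=4, c=M0/2=0, d=(M1−M0)/(6·2)=395/672, b=Δ0−h0·(2M0+M1)/6=-899/168
seg 1: a=-2, c=M1/2=395/112, d=(M2−M1)/(6·2)=-883/672, b=Δ1−h1·(2M1+M2)/6=143/84
seg 2: a=5, c=M2/2=-61/14, d=(M3−M2)/(6·1)=221/168, b=Δ2−h2·(2M2+M3)/6=1/24
seg 3: a=2, c=M3/2=-23/56, d=(M4−M3)/(6·1)=23/168, b=Δ3−h3·(2M3+M4)/6=-397/84
t_q=23/4 → seg 3, τ=3/4; S=2+-397/84·τ+-23/56·τ²+23/168·τ³=-6157/3584

  seg 0: a=4 b=-899/168 c=0 d=395/672
  seg 1: a=-2 b=143/84 c=395/112 d=-883/672
  seg 2: a=5 b=1/24 c=-61/14 d=221/168
  seg 3: a=2 b=-397/84 c=-23/56 d=23/168
S(23/4) = -6157/3584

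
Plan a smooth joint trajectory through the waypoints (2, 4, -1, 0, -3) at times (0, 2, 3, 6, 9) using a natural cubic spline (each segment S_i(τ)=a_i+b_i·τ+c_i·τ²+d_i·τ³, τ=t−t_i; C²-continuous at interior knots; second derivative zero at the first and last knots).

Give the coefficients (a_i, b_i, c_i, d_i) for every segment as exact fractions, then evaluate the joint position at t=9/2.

  seg 0: a=2 b=169/51 c=0 d=-59/102
  seg 1: a=4 b=-185/51 c=-59/17 d=107/51
  seg 2: a=-1 b=-218/51 c=48/17 d=-197/459
  seg 3: a=0 b=55/51 c=-53/51 d=53/459
S(9/2) = -341/136

Δ: Δ0=1, Δ1=-5, Δ2=1/3, Δ3=-1
row 1: diag=6, rhs=-36; c'=1/6, d'=-6
row 2: denom=8−1·1/6=47/6; d'=(32−1·-6)/(47/6)=228/47
row 3: denom=12−3·18/47=510/47; d'=(-8−3·228/47)/(510/47)=-106/51
back: M3=-106/51
back: M2=228/47−18/47·-106/51=96/17
back: M1=-6−1/6·96/17=-118/17
M: M0=0, M1=-118/17, M2=96/17, M3=-106/51, M4=0
seg 0: a=2, c=M0/2=0, d=(M1−M0)/(6·2)=-59/102, b=Δ0−h0·(2M0+M1)/6=169/51
seg 1: a=4, c=M1/2=-59/17, d=(M2−M1)/(6·1)=107/51, b=Δ1−h1·(2M1+M2)/6=-185/51
seg 2: a=-1, c=M2/2=48/17, d=(M3−M2)/(6·3)=-197/459, b=Δ2−h2·(2M2+M3)/6=-218/51
seg 3: a=0, c=M3/2=-53/51, d=(M4−M3)/(6·3)=53/459, b=Δ3−h3·(2M3+M4)/6=55/51
t_q=9/2 → seg 2, τ=3/2; S=-1+-218/51·τ+48/17·τ²+-197/459·τ³=-341/136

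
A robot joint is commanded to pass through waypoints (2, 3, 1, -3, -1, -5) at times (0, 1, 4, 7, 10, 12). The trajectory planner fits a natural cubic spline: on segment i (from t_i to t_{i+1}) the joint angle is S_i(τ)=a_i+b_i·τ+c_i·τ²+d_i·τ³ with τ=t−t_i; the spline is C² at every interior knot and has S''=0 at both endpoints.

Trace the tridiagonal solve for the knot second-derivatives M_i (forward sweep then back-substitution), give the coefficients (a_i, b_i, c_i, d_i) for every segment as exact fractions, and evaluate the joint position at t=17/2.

  seg 0: a=2 b=3511/2979 c=0 d=-532/2979
  seg 1: a=3 b=1915/2979 c=-532/993 d=887/26811
  seg 2: a=1 b=-5000/2979 c=-709/2979 d=3155/26811
  seg 3: a=-3 b=211/2979 c=2446/2979 d=-5563/26811
  seg 4: a=-1 b=-1802/2979 c=-1039/993 d=1039/5958
S(17/2) = -4625/2648

Δ: Δ0=1, Δ1=-2/3, Δ2=-4/3, Δ3=2/3, Δ4=-2
row 1: diag=8, rhs=-10; c'=3/8, d'=-5/4
row 2: denom=12−3·3/8=87/8; d'=(-4−3·-5/4)/(87/8)=-2/87
row 3: denom=12−3·8/29=324/29; d'=(12−3·-2/87)/(324/29)=175/162
row 4: denom=10−3·29/108=331/36; d'=(-16−3·175/162)/(331/36)=-2078/993
back: M4=-2078/993
back: M3=175/162−29/108·-2078/993=4892/2979
back: M2=-2/87−8/29·4892/2979=-1418/2979
back: M1=-5/4−3/8·-1418/2979=-1064/993
M: M0=0, M1=-1064/993, M2=-1418/2979, M3=4892/2979, M4=-2078/993, M5=0
seg 0: a=2, c=M0/2=0, d=(M1−M0)/(6·1)=-532/2979, b=Δ0−h0·(2M0+M1)/6=3511/2979
seg 1: a=3, c=M1/2=-532/993, d=(M2−M1)/(6·3)=887/26811, b=Δ1−h1·(2M1+M2)/6=1915/2979
seg 2: a=1, c=M2/2=-709/2979, d=(M3−M2)/(6·3)=3155/26811, b=Δ2−h2·(2M2+M3)/6=-5000/2979
seg 3: a=-3, c=M3/2=2446/2979, d=(M4−M3)/(6·3)=-5563/26811, b=Δ3−h3·(2M3+M4)/6=211/2979
seg 4: a=-1, c=M4/2=-1039/993, d=(M5−M4)/(6·2)=1039/5958, b=Δ4−h4·(2M4+M5)/6=-1802/2979
t_q=17/2 → seg 3, τ=3/2; S=-3+211/2979·τ+2446/2979·τ²+-5563/26811·τ³=-4625/2648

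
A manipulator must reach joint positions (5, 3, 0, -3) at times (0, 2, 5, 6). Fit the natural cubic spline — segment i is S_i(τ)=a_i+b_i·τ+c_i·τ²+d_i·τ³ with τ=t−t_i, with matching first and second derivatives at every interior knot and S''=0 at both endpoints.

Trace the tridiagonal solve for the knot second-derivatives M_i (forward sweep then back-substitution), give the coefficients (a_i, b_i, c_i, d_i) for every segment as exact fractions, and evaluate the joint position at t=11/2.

  seg 0: a=5 b=-83/71 c=0 d=3/71
  seg 1: a=3 b=-47/71 c=18/71 d=-26/213
  seg 2: a=0 b=-173/71 c=-60/71 d=20/71
S(11/2) = -99/71

Δ: Δ0=-1, Δ1=-1, Δ2=-3
row 1: diag=10, rhs=0; c'=3/10, d'=0
row 2: denom=8−3·3/10=71/10; d'=(-12−3·0)/(71/10)=-120/71
back: M2=-120/71
back: M1=0−3/10·-120/71=36/71
M: M0=0, M1=36/71, M2=-120/71, M3=0
seg 0: a=5, c=M0/2=0, d=(M1−M0)/(6·2)=3/71, b=Δ0−h0·(2M0+M1)/6=-83/71
seg 1: a=3, c=M1/2=18/71, d=(M2−M1)/(6·3)=-26/213, b=Δ1−h1·(2M1+M2)/6=-47/71
seg 2: a=0, c=M2/2=-60/71, d=(M3−M2)/(6·1)=20/71, b=Δ2−h2·(2M2+M3)/6=-173/71
t_q=11/2 → seg 2, τ=1/2; S=0+-173/71·τ+-60/71·τ²+20/71·τ³=-99/71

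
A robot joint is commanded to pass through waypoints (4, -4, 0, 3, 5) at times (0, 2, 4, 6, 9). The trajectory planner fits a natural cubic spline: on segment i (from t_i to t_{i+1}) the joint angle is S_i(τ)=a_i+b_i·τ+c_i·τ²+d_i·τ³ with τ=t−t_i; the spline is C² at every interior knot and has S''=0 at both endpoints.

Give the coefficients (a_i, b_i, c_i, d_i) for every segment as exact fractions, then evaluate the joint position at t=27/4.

Δ: Δ0=-4, Δ1=2, Δ2=3/2, Δ3=2/3
row 1: diag=8, rhs=36; c'=1/4, d'=9/2
row 2: denom=8−2·1/4=15/2; d'=(-3−2·9/2)/(15/2)=-8/5
row 3: denom=10−2·4/15=142/15; d'=(-5−2·-8/5)/(142/15)=-27/142
back: M3=-27/142
back: M2=-8/5−4/15·-27/142=-110/71
back: M1=9/2−1/4·-110/71=347/71
M: M0=0, M1=347/71, M2=-110/71, M3=-27/142, M4=0
seg 0: a=4, c=M0/2=0, d=(M1−M0)/(6·2)=347/852, b=Δ0−h0·(2M0+M1)/6=-1199/213
seg 1: a=-4, c=M1/2=347/142, d=(M2−M1)/(6·2)=-457/852, b=Δ1−h1·(2M1+M2)/6=-158/213
seg 2: a=0, c=M2/2=-55/71, d=(M3−M2)/(6·2)=193/1704, b=Δ2−h2·(2M2+M3)/6=553/213
seg 3: a=3, c=M3/2=-27/284, d=(M4−M3)/(6·3)=3/284, b=Δ3−h3·(2M3+M4)/6=365/426
t_q=27/4 → seg 3, τ=3/4; S=3+365/426·τ+-27/284·τ²+3/284·τ³=65317/18176

  seg 0: a=4 b=-1199/213 c=0 d=347/852
  seg 1: a=-4 b=-158/213 c=347/142 d=-457/852
  seg 2: a=0 b=553/213 c=-55/71 d=193/1704
  seg 3: a=3 b=365/426 c=-27/284 d=3/284
S(27/4) = 65317/18176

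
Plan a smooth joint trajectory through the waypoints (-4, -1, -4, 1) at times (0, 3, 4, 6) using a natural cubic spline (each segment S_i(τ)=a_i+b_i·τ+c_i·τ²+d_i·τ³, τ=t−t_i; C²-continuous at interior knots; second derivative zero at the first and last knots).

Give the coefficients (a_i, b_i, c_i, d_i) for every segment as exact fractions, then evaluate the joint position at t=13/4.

Δ: Δ0=1, Δ1=-3, Δ2=5/2
row 1: diag=8, rhs=-24; c'=1/8, d'=-3
row 2: denom=6−1·1/8=47/8; d'=(33−1·-3)/(47/8)=288/47
back: M2=288/47
back: M1=-3−1/8·288/47=-177/47
M: M0=0, M1=-177/47, M2=288/47, M3=0
seg 0: a=-4, c=M0/2=0, d=(M1−M0)/(6·3)=-59/282, b=Δ0−h0·(2M0+M1)/6=271/94
seg 1: a=-1, c=M1/2=-177/94, d=(M2−M1)/(6·1)=155/94, b=Δ1−h1·(2M1+M2)/6=-130/47
seg 2: a=-4, c=M2/2=144/47, d=(M3−M2)/(6·2)=-24/47, b=Δ2−h2·(2M2+M3)/6=-149/94
t_q=13/4 → seg 1, τ=1/4; S=-1+-130/47·τ+-177/94·τ²+155/94·τ³=-10729/6016

  seg 0: a=-4 b=271/94 c=0 d=-59/282
  seg 1: a=-1 b=-130/47 c=-177/94 d=155/94
  seg 2: a=-4 b=-149/94 c=144/47 d=-24/47
S(13/4) = -10729/6016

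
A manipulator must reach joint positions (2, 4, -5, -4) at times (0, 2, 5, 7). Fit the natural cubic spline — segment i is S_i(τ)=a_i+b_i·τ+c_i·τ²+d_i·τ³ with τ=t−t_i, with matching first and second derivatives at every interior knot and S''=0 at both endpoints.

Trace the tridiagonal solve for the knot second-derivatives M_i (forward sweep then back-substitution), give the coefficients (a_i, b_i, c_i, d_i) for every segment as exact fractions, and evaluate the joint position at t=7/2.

Δ: Δ0=1, Δ1=-3, Δ2=1/2
row 1: diag=10, rhs=-24; c'=3/10, d'=-12/5
row 2: denom=10−3·3/10=91/10; d'=(21−3·-12/5)/(91/10)=282/91
back: M2=282/91
back: M1=-12/5−3/10·282/91=-303/91
M: M0=0, M1=-303/91, M2=282/91, M3=0
seg 0: a=2, c=M0/2=0, d=(M1−M0)/(6·2)=-101/364, b=Δ0−h0·(2M0+M1)/6=192/91
seg 1: a=4, c=M1/2=-303/182, d=(M2−M1)/(6·3)=5/14, b=Δ1−h1·(2M1+M2)/6=-111/91
seg 2: a=-5, c=M2/2=141/91, d=(M3−M2)/(6·2)=-47/182, b=Δ2−h2·(2M2+M3)/6=-285/182
t_q=7/2 → seg 1, τ=3/2; S=4+-111/91·τ+-303/182·τ²+5/14·τ³=-77/208

  seg 0: a=2 b=192/91 c=0 d=-101/364
  seg 1: a=4 b=-111/91 c=-303/182 d=5/14
  seg 2: a=-5 b=-285/182 c=141/91 d=-47/182
S(7/2) = -77/208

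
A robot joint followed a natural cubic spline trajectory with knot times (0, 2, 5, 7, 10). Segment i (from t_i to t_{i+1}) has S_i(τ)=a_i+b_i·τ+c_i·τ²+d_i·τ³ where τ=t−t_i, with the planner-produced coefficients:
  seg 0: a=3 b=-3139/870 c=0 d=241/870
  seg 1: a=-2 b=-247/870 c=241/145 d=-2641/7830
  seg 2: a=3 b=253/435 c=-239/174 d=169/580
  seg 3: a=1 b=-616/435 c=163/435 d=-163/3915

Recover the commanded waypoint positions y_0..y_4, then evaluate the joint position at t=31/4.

y_0 = S_0(0) = a_0 = 3
y_1 = S_1(0) = a_1 = -2
y_2 = S_2(0) = a_2 = 3
y_3 = S_3(0) = a_3 = 1
y_4 = S_3(3) = -1
t_q=31/4 is in segment 3 (τ=3/4); S_3(τ)=1217/9280

y_0=3 y_1=-2 y_2=3 y_3=1 y_4=-1
S(31/4) = 1217/9280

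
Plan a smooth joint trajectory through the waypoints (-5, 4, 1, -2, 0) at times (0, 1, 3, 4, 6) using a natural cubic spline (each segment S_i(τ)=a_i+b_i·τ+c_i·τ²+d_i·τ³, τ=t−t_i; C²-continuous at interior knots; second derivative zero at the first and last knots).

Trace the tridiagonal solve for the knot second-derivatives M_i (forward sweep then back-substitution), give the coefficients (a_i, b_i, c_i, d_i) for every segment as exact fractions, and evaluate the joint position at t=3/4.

  seg 0: a=-5 b=4031/372 c=0 d=-683/372
  seg 1: a=4 b=991/186 c=-683/124 d=779/744
  seg 2: a=1 b=-385/93 c=24/31 d=34/93
  seg 3: a=-2 b=-139/93 c=58/31 d=-29/93
S(3/4) = 18669/7936

Δ: Δ0=9, Δ1=-3/2, Δ2=-3, Δ3=1
row 1: diag=6, rhs=-63; c'=1/3, d'=-21/2
row 2: denom=6−2·1/3=16/3; d'=(-9−2·-21/2)/(16/3)=9/4
row 3: denom=6−1·3/16=93/16; d'=(24−1·9/4)/(93/16)=116/31
back: M3=116/31
back: M2=9/4−3/16·116/31=48/31
back: M1=-21/2−1/3·48/31=-683/62
M: M0=0, M1=-683/62, M2=48/31, M3=116/31, M4=0
seg 0: a=-5, c=M0/2=0, d=(M1−M0)/(6·1)=-683/372, b=Δ0−h0·(2M0+M1)/6=4031/372
seg 1: a=4, c=M1/2=-683/124, d=(M2−M1)/(6·2)=779/744, b=Δ1−h1·(2M1+M2)/6=991/186
seg 2: a=1, c=M2/2=24/31, d=(M3−M2)/(6·1)=34/93, b=Δ2−h2·(2M2+M3)/6=-385/93
seg 3: a=-2, c=M3/2=58/31, d=(M4−M3)/(6·2)=-29/93, b=Δ3−h3·(2M3+M4)/6=-139/93
t_q=3/4 → seg 0, τ=3/4; S=-5+4031/372·τ+0·τ²+-683/372·τ³=18669/7936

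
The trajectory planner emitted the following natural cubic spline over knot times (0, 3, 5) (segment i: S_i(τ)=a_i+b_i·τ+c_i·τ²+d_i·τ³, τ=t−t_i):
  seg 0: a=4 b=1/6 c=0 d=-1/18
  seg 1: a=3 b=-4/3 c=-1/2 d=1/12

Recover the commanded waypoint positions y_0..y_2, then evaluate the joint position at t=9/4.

y_0=4 y_1=3 y_2=-1
S(9/4) = 479/128

y_0 = S_0(0) = a_0 = 4
y_1 = S_1(0) = a_1 = 3
y_2 = S_1(2) = -1
t_q=9/4 is in segment 0 (τ=9/4); S_0(τ)=479/128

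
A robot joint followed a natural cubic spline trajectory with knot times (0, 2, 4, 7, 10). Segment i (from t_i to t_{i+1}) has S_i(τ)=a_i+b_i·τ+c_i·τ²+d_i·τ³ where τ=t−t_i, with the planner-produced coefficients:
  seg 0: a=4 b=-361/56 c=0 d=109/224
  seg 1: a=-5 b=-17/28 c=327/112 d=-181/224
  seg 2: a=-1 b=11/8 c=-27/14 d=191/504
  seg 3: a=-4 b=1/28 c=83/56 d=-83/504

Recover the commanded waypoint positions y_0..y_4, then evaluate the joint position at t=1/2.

y_0 = S_0(0) = a_0 = 4
y_1 = S_1(0) = a_1 = -5
y_2 = S_2(0) = a_2 = -1
y_3 = S_3(0) = a_3 = -4
y_4 = S_3(3) = 5
t_q=1/2 is in segment 0 (τ=1/2); S_0(τ)=1501/1792

y_0=4 y_1=-5 y_2=-1 y_3=-4 y_4=5
S(1/2) = 1501/1792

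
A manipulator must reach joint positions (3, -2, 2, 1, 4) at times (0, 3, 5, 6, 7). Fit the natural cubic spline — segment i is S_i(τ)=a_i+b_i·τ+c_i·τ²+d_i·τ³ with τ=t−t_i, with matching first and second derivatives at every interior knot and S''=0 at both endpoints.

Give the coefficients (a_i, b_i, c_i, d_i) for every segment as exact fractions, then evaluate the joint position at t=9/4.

  seg 0: a=3 b=-2117/642 c=0 d=349/1926
  seg 1: a=-2 b=512/321 c=349/214 d=-917/1284
  seg 2: a=2 b=-145/321 c=-284/107 d=676/321
  seg 3: a=1 b=179/321 c=392/107 d=-392/321
S(9/4) = -32259/13696

Δ: Δ0=-5/3, Δ1=2, Δ2=-1, Δ3=3
row 1: diag=10, rhs=22; c'=1/5, d'=11/5
row 2: denom=6−2·1/5=28/5; d'=(-18−2·11/5)/(28/5)=-4
row 3: denom=4−1·5/28=107/28; d'=(24−1·-4)/(107/28)=784/107
back: M3=784/107
back: M2=-4−5/28·784/107=-568/107
back: M1=11/5−1/5·-568/107=349/107
M: M0=0, M1=349/107, M2=-568/107, M3=784/107, M4=0
seg 0: a=3, c=M0/2=0, d=(M1−M0)/(6·3)=349/1926, b=Δ0−h0·(2M0+M1)/6=-2117/642
seg 1: a=-2, c=M1/2=349/214, d=(M2−M1)/(6·2)=-917/1284, b=Δ1−h1·(2M1+M2)/6=512/321
seg 2: a=2, c=M2/2=-284/107, d=(M3−M2)/(6·1)=676/321, b=Δ2−h2·(2M2+M3)/6=-145/321
seg 3: a=1, c=M3/2=392/107, d=(M4−M3)/(6·1)=-392/321, b=Δ3−h3·(2M3+M4)/6=179/321
t_q=9/4 → seg 0, τ=9/4; S=3+-2117/642·τ+0·τ²+349/1926·τ³=-32259/13696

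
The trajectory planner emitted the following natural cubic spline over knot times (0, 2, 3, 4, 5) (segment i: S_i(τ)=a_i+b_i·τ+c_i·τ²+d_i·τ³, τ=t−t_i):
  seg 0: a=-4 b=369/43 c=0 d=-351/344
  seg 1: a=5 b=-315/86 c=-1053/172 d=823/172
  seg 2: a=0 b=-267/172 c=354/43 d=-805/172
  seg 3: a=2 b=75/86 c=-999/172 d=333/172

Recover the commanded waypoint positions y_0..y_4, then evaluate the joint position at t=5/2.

y_0 = S_0(0) = a_0 = -4
y_1 = S_1(0) = a_1 = 5
y_2 = S_2(0) = a_2 = 0
y_3 = S_3(0) = a_3 = 2
y_4 = S_3(1) = -1
t_q=5/2 is in segment 1 (τ=1/2); S_1(τ)=3077/1376

y_0=-4 y_1=5 y_2=0 y_3=2 y_4=-1
S(5/2) = 3077/1376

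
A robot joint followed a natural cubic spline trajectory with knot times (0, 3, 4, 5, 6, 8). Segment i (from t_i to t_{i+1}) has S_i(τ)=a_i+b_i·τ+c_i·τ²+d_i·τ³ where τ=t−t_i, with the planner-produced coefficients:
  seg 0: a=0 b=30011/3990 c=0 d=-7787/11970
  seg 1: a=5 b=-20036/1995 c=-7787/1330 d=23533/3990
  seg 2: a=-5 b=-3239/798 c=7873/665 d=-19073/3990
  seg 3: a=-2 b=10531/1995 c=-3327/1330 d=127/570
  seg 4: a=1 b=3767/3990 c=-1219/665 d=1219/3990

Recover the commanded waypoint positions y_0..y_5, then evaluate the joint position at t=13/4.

y_0=0 y_1=5 y_2=-5 y_3=-2 y_4=1 y_5=-2
S(13/4) = 188579/85120

y_0 = S_0(0) = a_0 = 0
y_1 = S_1(0) = a_1 = 5
y_2 = S_2(0) = a_2 = -5
y_3 = S_3(0) = a_3 = -2
y_4 = S_4(0) = a_4 = 1
y_5 = S_4(2) = -2
t_q=13/4 is in segment 1 (τ=1/4); S_1(τ)=188579/85120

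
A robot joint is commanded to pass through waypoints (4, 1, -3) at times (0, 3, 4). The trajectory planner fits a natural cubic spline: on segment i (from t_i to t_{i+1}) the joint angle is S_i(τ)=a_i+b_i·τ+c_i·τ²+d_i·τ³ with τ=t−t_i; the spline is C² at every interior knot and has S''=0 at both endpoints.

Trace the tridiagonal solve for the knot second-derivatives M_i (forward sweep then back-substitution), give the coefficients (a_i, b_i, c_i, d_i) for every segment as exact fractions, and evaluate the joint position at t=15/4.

  seg 0: a=4 b=1/8 c=0 d=-1/8
  seg 1: a=1 b=-13/4 c=-9/8 d=3/8
S(15/4) = -979/512

Δ: Δ0=-1, Δ1=-4
row 1: diag=8, rhs=-18; c'=1/8, d'=-9/4
back: M1=-9/4
M: M0=0, M1=-9/4, M2=0
seg 0: a=4, c=M0/2=0, d=(M1−M0)/(6·3)=-1/8, b=Δ0−h0·(2M0+M1)/6=1/8
seg 1: a=1, c=M1/2=-9/8, d=(M2−M1)/(6·1)=3/8, b=Δ1−h1·(2M1+M2)/6=-13/4
t_q=15/4 → seg 1, τ=3/4; S=1+-13/4·τ+-9/8·τ²+3/8·τ³=-979/512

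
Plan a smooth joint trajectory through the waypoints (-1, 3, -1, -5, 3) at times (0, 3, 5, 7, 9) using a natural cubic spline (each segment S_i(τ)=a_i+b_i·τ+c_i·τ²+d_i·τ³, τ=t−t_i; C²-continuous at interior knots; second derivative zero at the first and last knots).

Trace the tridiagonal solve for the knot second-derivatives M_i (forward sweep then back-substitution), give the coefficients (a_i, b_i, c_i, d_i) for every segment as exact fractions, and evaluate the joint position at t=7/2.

  seg 0: a=-1 b=482/213 c=0 d=-22/213
  seg 1: a=3 b=-112/213 c=-66/71 d=41/426
  seg 2: a=-1 b=-658/213 c=-25/71 d=191/426
  seg 3: a=-5 b=188/213 c=166/71 d=-83/213
S(7/2) = 2859/1136

Δ: Δ0=4/3, Δ1=-2, Δ2=-2, Δ3=4
row 1: diag=10, rhs=-20; c'=1/5, d'=-2
row 2: denom=8−2·1/5=38/5; d'=(0−2·-2)/(38/5)=10/19
row 3: denom=8−2·5/19=142/19; d'=(36−2·10/19)/(142/19)=332/71
back: M3=332/71
back: M2=10/19−5/19·332/71=-50/71
back: M1=-2−1/5·-50/71=-132/71
M: M0=0, M1=-132/71, M2=-50/71, M3=332/71, M4=0
seg 0: a=-1, c=M0/2=0, d=(M1−M0)/(6·3)=-22/213, b=Δ0−h0·(2M0+M1)/6=482/213
seg 1: a=3, c=M1/2=-66/71, d=(M2−M1)/(6·2)=41/426, b=Δ1−h1·(2M1+M2)/6=-112/213
seg 2: a=-1, c=M2/2=-25/71, d=(M3−M2)/(6·2)=191/426, b=Δ2−h2·(2M2+M3)/6=-658/213
seg 3: a=-5, c=M3/2=166/71, d=(M4−M3)/(6·2)=-83/213, b=Δ3−h3·(2M3+M4)/6=188/213
t_q=7/2 → seg 1, τ=1/2; S=3+-112/213·τ+-66/71·τ²+41/426·τ³=2859/1136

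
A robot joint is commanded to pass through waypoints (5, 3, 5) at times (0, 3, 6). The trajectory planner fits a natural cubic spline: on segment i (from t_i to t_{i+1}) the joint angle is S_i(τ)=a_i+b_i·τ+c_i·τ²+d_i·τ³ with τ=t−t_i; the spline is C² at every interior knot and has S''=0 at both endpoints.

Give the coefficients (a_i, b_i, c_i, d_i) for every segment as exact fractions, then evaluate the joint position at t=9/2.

Δ: Δ0=-2/3, Δ1=2/3
row 1: diag=12, rhs=8; c'=1/4, d'=2/3
back: M1=2/3
M: M0=0, M1=2/3, M2=0
seg 0: a=5, c=M0/2=0, d=(M1−M0)/(6·3)=1/27, b=Δ0−h0·(2M0+M1)/6=-1
seg 1: a=3, c=M1/2=1/3, d=(M2−M1)/(6·3)=-1/27, b=Δ1−h1·(2M1+M2)/6=0
t_q=9/2 → seg 1, τ=3/2; S=3+0·τ+1/3·τ²+-1/27·τ³=29/8

  seg 0: a=5 b=-1 c=0 d=1/27
  seg 1: a=3 b=0 c=1/3 d=-1/27
S(9/2) = 29/8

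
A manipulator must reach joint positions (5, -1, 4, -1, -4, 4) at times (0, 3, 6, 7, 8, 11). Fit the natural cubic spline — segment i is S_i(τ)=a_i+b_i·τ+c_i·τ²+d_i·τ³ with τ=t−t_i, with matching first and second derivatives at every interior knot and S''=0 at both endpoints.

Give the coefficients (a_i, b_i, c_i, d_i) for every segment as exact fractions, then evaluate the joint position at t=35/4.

  seg 0: a=5 b=-3265/867 c=0 d=1531/7803
  seg 1: a=-1 b=1328/867 c=1531/867 d=-1492/2601
  seg 2: a=4 b=-2914/867 c=-2945/867 d=508/289
  seg 3: a=-1 b=-4232/867 c=1627/867 d=4/867
  seg 4: a=-4 b=-322/289 c=1639/867 d=-1639/7803
S(35/4) = -71411/18496

Δ: Δ0=-2, Δ1=5/3, Δ2=-5, Δ3=-3, Δ4=8/3
row 1: diag=12, rhs=22; c'=1/4, d'=11/6
row 2: denom=8−3·1/4=29/4; d'=(-40−3·11/6)/(29/4)=-182/29
row 3: denom=4−1·4/29=112/29; d'=(12−1·-182/29)/(112/29)=265/56
row 4: denom=8−1·29/112=867/112; d'=(34−1·265/56)/(867/112)=3278/867
back: M4=3278/867
back: M3=265/56−29/112·3278/867=3254/867
back: M2=-182/29−4/29·3254/867=-5890/867
back: M1=11/6−1/4·-5890/867=3062/867
M: M0=0, M1=3062/867, M2=-5890/867, M3=3254/867, M4=3278/867, M5=0
seg 0: a=5, c=M0/2=0, d=(M1−M0)/(6·3)=1531/7803, b=Δ0−h0·(2M0+M1)/6=-3265/867
seg 1: a=-1, c=M1/2=1531/867, d=(M2−M1)/(6·3)=-1492/2601, b=Δ1−h1·(2M1+M2)/6=1328/867
seg 2: a=4, c=M2/2=-2945/867, d=(M3−M2)/(6·1)=508/289, b=Δ2−h2·(2M2+M3)/6=-2914/867
seg 3: a=-1, c=M3/2=1627/867, d=(M4−M3)/(6·1)=4/867, b=Δ3−h3·(2M3+M4)/6=-4232/867
seg 4: a=-4, c=M4/2=1639/867, d=(M5−M4)/(6·3)=-1639/7803, b=Δ4−h4·(2M4+M5)/6=-322/289
t_q=35/4 → seg 4, τ=3/4; S=-4+-322/289·τ+1639/867·τ²+-1639/7803·τ³=-71411/18496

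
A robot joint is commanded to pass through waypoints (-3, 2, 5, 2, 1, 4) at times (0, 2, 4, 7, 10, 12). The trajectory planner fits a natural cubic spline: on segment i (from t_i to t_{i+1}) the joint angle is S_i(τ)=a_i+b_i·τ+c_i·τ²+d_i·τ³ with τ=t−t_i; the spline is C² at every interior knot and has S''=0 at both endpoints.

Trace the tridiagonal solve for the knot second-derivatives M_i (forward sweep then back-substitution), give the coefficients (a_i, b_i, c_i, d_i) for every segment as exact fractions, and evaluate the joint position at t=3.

  seg 0: a=-3 b=10103/3858 c=0 d=-229/7716
  seg 1: a=2 b=8729/3858 c=-229/1286 d=-196/1929
  seg 2: a=5 b=1277/3858 c=-1013/1286 d=1991/17361
  seg 3: a=2 b=-5011/3858 c=943/3858 d=448/17361
  seg 4: a=1 b=3335/3858 c=613/1286 d=-613/7716
S(3) = 2561/643

Δ: Δ0=5/2, Δ1=3/2, Δ2=-1, Δ3=-1/3, Δ4=3/2
row 1: diag=8, rhs=-6; c'=1/4, d'=-3/4
row 2: denom=10−2·1/4=19/2; d'=(-15−2·-3/4)/(19/2)=-27/19
row 3: denom=12−3·6/19=210/19; d'=(4−3·-27/19)/(210/19)=157/210
row 4: denom=10−3·19/70=643/70; d'=(11−3·157/210)/(643/70)=613/643
back: M4=613/643
back: M3=157/210−19/70·613/643=943/1929
back: M2=-27/19−6/19·943/1929=-1013/643
back: M1=-3/4−1/4·-1013/643=-229/643
M: M0=0, M1=-229/643, M2=-1013/643, M3=943/1929, M4=613/643, M5=0
seg 0: a=-3, c=M0/2=0, d=(M1−M0)/(6·2)=-229/7716, b=Δ0−h0·(2M0+M1)/6=10103/3858
seg 1: a=2, c=M1/2=-229/1286, d=(M2−M1)/(6·2)=-196/1929, b=Δ1−h1·(2M1+M2)/6=8729/3858
seg 2: a=5, c=M2/2=-1013/1286, d=(M3−M2)/(6·3)=1991/17361, b=Δ2−h2·(2M2+M3)/6=1277/3858
seg 3: a=2, c=M3/2=943/3858, d=(M4−M3)/(6·3)=448/17361, b=Δ3−h3·(2M3+M4)/6=-5011/3858
seg 4: a=1, c=M4/2=613/1286, d=(M5−M4)/(6·2)=-613/7716, b=Δ4−h4·(2M4+M5)/6=3335/3858
t_q=3 → seg 1, τ=1; S=2+8729/3858·τ+-229/1286·τ²+-196/1929·τ³=2561/643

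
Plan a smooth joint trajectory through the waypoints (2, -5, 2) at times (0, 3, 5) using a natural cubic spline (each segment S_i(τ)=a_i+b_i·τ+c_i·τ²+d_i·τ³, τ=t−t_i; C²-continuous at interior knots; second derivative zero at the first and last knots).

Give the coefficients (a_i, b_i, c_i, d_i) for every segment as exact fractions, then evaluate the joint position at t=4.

  seg 0: a=2 b=-49/12 c=0 d=7/36
  seg 1: a=-5 b=7/6 c=7/4 d=-7/24
S(4) = -19/8

Δ: Δ0=-7/3, Δ1=7/2
row 1: diag=10, rhs=35; c'=1/5, d'=7/2
back: M1=7/2
M: M0=0, M1=7/2, M2=0
seg 0: a=2, c=M0/2=0, d=(M1−M0)/(6·3)=7/36, b=Δ0−h0·(2M0+M1)/6=-49/12
seg 1: a=-5, c=M1/2=7/4, d=(M2−M1)/(6·2)=-7/24, b=Δ1−h1·(2M1+M2)/6=7/6
t_q=4 → seg 1, τ=1; S=-5+7/6·τ+7/4·τ²+-7/24·τ³=-19/8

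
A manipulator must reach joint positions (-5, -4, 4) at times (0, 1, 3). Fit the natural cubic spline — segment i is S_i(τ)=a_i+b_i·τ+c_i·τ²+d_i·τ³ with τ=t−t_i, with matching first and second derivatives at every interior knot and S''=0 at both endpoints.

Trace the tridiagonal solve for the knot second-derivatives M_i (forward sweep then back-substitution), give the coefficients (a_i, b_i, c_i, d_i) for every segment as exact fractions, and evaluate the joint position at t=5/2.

  seg 0: a=-5 b=1/2 c=0 d=1/2
  seg 1: a=-4 b=2 c=3/2 d=-1/4
S(5/2) = 49/32

Δ: Δ0=1, Δ1=4
row 1: diag=6, rhs=18; c'=1/3, d'=3
back: M1=3
M: M0=0, M1=3, M2=0
seg 0: a=-5, c=M0/2=0, d=(M1−M0)/(6·1)=1/2, b=Δ0−h0·(2M0+M1)/6=1/2
seg 1: a=-4, c=M1/2=3/2, d=(M2−M1)/(6·2)=-1/4, b=Δ1−h1·(2M1+M2)/6=2
t_q=5/2 → seg 1, τ=3/2; S=-4+2·τ+3/2·τ²+-1/4·τ³=49/32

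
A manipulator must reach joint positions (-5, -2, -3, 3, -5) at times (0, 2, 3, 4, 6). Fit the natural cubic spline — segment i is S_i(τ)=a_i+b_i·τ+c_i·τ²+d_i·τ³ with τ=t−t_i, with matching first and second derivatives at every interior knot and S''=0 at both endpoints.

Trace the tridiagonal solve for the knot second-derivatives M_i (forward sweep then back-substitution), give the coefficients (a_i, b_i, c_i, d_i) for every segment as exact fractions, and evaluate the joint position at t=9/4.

  seg 0: a=-5 b=139/44 c=0 d=-73/176
  seg 1: a=-2 b=-20/11 c=-219/88 d=291/88
  seg 2: a=-3 b=25/8 c=327/44 d=-401/88
  seg 3: a=3 b=95/22 c=-549/88 d=183/176
S(9/4) = -14409/5632

Δ: Δ0=3/2, Δ1=-1, Δ2=6, Δ3=-4
row 1: diag=6, rhs=-15; c'=1/6, d'=-5/2
row 2: denom=4−1·1/6=23/6; d'=(42−1·-5/2)/(23/6)=267/23
row 3: denom=6−1·6/23=132/23; d'=(-60−1·267/23)/(132/23)=-549/44
back: M3=-549/44
back: M2=267/23−6/23·-549/44=327/22
back: M1=-5/2−1/6·327/22=-219/44
M: M0=0, M1=-219/44, M2=327/22, M3=-549/44, M4=0
seg 0: a=-5, c=M0/2=0, d=(M1−M0)/(6·2)=-73/176, b=Δ0−h0·(2M0+M1)/6=139/44
seg 1: a=-2, c=M1/2=-219/88, d=(M2−M1)/(6·1)=291/88, b=Δ1−h1·(2M1+M2)/6=-20/11
seg 2: a=-3, c=M2/2=327/44, d=(M3−M2)/(6·1)=-401/88, b=Δ2−h2·(2M2+M3)/6=25/8
seg 3: a=3, c=M3/2=-549/88, d=(M4−M3)/(6·2)=183/176, b=Δ3−h3·(2M3+M4)/6=95/22
t_q=9/4 → seg 1, τ=1/4; S=-2+-20/11·τ+-219/88·τ²+291/88·τ³=-14409/5632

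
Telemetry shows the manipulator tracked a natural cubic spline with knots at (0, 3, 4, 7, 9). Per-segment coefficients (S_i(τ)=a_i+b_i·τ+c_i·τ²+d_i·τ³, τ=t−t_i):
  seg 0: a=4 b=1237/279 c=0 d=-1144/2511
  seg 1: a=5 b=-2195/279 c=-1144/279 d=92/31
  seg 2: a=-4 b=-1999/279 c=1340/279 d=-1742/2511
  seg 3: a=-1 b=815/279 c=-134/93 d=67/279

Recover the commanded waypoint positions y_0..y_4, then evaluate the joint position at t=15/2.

y_0 = S_0(0) = a_0 = 4
y_1 = S_1(0) = a_1 = 5
y_2 = S_2(0) = a_2 = -4
y_3 = S_3(0) = a_3 = -1
y_4 = S_3(2) = 1
t_q=15/2 is in segment 3 (τ=1/2); S_3(τ)=97/744

y_0=4 y_1=5 y_2=-4 y_3=-1 y_4=1
S(15/2) = 97/744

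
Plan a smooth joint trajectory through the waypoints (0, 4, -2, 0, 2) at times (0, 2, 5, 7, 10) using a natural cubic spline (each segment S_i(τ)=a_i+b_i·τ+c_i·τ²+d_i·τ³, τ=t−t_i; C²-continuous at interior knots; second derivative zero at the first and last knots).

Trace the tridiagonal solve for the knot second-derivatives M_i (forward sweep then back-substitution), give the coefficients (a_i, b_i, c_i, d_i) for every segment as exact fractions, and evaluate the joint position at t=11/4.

Δ: Δ0=2, Δ1=-2, Δ2=1, Δ3=2/3
row 1: diag=10, rhs=-24; c'=3/10, d'=-12/5
row 2: denom=10−3·3/10=91/10; d'=(18−3·-12/5)/(91/10)=36/13
row 3: denom=10−2·20/91=870/91; d'=(-2−2·36/13)/(870/91)=-343/435
back: M3=-343/435
back: M2=36/13−20/91·-343/435=256/87
back: M1=-12/5−3/10·256/87=-476/145
M: M0=0, M1=-476/145, M2=256/87, M3=-343/435, M4=0
seg 0: a=0, c=M0/2=0, d=(M1−M0)/(6·2)=-119/435, b=Δ0−h0·(2M0+M1)/6=1346/435
seg 1: a=4, c=M1/2=-238/145, d=(M2−M1)/(6·3)=1354/3915, b=Δ1−h1·(2M1+M2)/6=-82/435
seg 2: a=-2, c=M2/2=128/87, d=(M3−M2)/(6·2)=-541/1740, b=Δ2−h2·(2M2+M3)/6=-304/435
seg 3: a=0, c=M3/2=-343/870, d=(M4−M3)/(6·3)=343/7830, b=Δ3−h3·(2M3+M4)/6=211/145
t_q=11/4 → seg 1, τ=3/4; S=4+-82/435·τ+-238/145·τ²+1354/3915·τ³=493/160

  seg 0: a=0 b=1346/435 c=0 d=-119/435
  seg 1: a=4 b=-82/435 c=-238/145 d=1354/3915
  seg 2: a=-2 b=-304/435 c=128/87 d=-541/1740
  seg 3: a=0 b=211/145 c=-343/870 d=343/7830
S(11/4) = 493/160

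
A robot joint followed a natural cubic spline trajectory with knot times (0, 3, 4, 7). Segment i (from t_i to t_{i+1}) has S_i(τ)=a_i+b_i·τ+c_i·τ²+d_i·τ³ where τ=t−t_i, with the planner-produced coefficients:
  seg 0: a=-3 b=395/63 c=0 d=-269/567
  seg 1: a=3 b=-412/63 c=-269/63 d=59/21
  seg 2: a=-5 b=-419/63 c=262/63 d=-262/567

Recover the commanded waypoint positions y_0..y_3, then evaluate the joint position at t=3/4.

y_0 = S_0(0) = a_0 = -3
y_1 = S_1(0) = a_1 = 3
y_2 = S_2(0) = a_2 = -5
y_3 = S_2(3) = 0
t_q=3/4 is in segment 0 (τ=3/4); S_0(τ)=673/448

y_0=-3 y_1=3 y_2=-5 y_3=0
S(3/4) = 673/448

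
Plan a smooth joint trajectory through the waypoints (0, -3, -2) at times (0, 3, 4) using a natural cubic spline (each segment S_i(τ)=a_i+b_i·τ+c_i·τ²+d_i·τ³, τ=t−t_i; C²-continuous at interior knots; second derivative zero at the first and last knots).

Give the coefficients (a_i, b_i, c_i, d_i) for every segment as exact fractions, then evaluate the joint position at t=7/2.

Δ: Δ0=-1, Δ1=1
row 1: diag=8, rhs=12; c'=1/8, d'=3/2
back: M1=3/2
M: M0=0, M1=3/2, M2=0
seg 0: a=0, c=M0/2=0, d=(M1−M0)/(6·3)=1/12, b=Δ0−h0·(2M0+M1)/6=-7/4
seg 1: a=-3, c=M1/2=3/4, d=(M2−M1)/(6·1)=-1/4, b=Δ1−h1·(2M1+M2)/6=1/2
t_q=7/2 → seg 1, τ=1/2; S=-3+1/2·τ+3/4·τ²+-1/4·τ³=-83/32

  seg 0: a=0 b=-7/4 c=0 d=1/12
  seg 1: a=-3 b=1/2 c=3/4 d=-1/4
S(7/2) = -83/32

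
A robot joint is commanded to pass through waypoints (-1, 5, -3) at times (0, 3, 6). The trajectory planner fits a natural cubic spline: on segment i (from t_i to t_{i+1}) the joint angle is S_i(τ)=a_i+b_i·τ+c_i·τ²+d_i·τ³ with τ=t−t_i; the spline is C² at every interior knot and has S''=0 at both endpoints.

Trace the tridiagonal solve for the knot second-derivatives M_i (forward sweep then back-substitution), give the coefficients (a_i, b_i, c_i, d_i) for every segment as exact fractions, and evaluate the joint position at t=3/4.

Δ: Δ0=2, Δ1=-8/3
row 1: diag=12, rhs=-28; c'=1/4, d'=-7/3
back: M1=-7/3
M: M0=0, M1=-7/3, M2=0
seg 0: a=-1, c=M0/2=0, d=(M1−M0)/(6·3)=-7/54, b=Δ0−h0·(2M0+M1)/6=19/6
seg 1: a=5, c=M1/2=-7/6, d=(M2−M1)/(6·3)=7/54, b=Δ1−h1·(2M1+M2)/6=-1/3
t_q=3/4 → seg 0, τ=3/4; S=-1+19/6·τ+0·τ²+-7/54·τ³=169/128

  seg 0: a=-1 b=19/6 c=0 d=-7/54
  seg 1: a=5 b=-1/3 c=-7/6 d=7/54
S(3/4) = 169/128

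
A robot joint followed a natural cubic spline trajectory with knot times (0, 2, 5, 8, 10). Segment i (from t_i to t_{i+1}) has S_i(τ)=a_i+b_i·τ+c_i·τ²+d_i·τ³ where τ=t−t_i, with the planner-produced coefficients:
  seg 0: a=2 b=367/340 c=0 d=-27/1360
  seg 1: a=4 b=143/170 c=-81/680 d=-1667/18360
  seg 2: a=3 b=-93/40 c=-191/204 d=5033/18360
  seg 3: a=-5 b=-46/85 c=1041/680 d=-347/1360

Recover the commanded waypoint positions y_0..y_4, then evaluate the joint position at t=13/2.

y_0=2 y_1=4 y_2=3 y_3=-5 y_4=-2
S(13/2) = -9079/5440

y_0 = S_0(0) = a_0 = 2
y_1 = S_1(0) = a_1 = 4
y_2 = S_2(0) = a_2 = 3
y_3 = S_3(0) = a_3 = -5
y_4 = S_3(2) = -2
t_q=13/2 is in segment 2 (τ=3/2); S_2(τ)=-9079/5440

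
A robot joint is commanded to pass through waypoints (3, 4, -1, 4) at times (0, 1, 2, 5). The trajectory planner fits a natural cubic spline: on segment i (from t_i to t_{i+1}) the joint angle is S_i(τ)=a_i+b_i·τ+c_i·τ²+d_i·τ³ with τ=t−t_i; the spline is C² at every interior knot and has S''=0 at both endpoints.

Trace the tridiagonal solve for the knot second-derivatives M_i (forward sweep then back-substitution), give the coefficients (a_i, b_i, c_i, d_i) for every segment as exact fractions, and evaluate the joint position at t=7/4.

Δ: Δ0=1, Δ1=-5, Δ2=5/3
row 1: diag=4, rhs=-36; c'=1/4, d'=-9
row 2: denom=8−1·1/4=31/4; d'=(40−1·-9)/(31/4)=196/31
back: M2=196/31
back: M1=-9−1/4·196/31=-328/31
M: M0=0, M1=-328/31, M2=196/31, M3=0
seg 0: a=3, c=M0/2=0, d=(M1−M0)/(6·1)=-164/93, b=Δ0−h0·(2M0+M1)/6=257/93
seg 1: a=4, c=M1/2=-164/31, d=(M2−M1)/(6·1)=262/93, b=Δ1−h1·(2M1+M2)/6=-235/93
seg 2: a=-1, c=M2/2=98/31, d=(M3−M2)/(6·3)=-98/279, b=Δ2−h2·(2M2+M3)/6=-433/93
t_q=7/4 → seg 1, τ=3/4; S=4+-235/93·τ+-164/31·τ²+262/93·τ³=315/992

  seg 0: a=3 b=257/93 c=0 d=-164/93
  seg 1: a=4 b=-235/93 c=-164/31 d=262/93
  seg 2: a=-1 b=-433/93 c=98/31 d=-98/279
S(7/4) = 315/992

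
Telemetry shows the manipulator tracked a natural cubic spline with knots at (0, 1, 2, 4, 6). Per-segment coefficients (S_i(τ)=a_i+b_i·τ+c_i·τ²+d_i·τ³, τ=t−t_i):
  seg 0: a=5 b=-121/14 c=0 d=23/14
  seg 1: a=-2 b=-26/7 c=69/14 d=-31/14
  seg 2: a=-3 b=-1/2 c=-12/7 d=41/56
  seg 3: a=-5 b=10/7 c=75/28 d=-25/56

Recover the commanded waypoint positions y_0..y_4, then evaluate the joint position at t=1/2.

y_0=5 y_1=-2 y_2=-3 y_3=-5 y_4=5
S(1/2) = 99/112

y_0 = S_0(0) = a_0 = 5
y_1 = S_1(0) = a_1 = -2
y_2 = S_2(0) = a_2 = -3
y_3 = S_3(0) = a_3 = -5
y_4 = S_3(2) = 5
t_q=1/2 is in segment 0 (τ=1/2); S_0(τ)=99/112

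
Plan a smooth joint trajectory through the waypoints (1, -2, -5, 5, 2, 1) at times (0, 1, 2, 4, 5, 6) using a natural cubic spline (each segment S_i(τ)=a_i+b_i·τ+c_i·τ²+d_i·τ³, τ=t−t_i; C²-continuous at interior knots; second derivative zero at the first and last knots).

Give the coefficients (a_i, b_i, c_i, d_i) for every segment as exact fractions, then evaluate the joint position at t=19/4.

Δ: Δ0=-3, Δ1=-3, Δ2=5, Δ3=-3, Δ4=-1
row 1: diag=4, rhs=0; c'=1/4, d'=0
row 2: denom=6−1·1/4=23/4; d'=(48−1·0)/(23/4)=192/23
row 3: denom=6−2·8/23=122/23; d'=(-48−2·192/23)/(122/23)=-744/61
row 4: denom=4−1·23/122=465/122; d'=(12−1·-744/61)/(465/122)=984/155
back: M4=984/155
back: M3=-744/61−23/122·984/155=-2076/155
back: M2=192/23−8/23·-2076/155=2016/155
back: M1=0−1/4·2016/155=-504/155
M: M0=0, M1=-504/155, M2=2016/155, M3=-2076/155, M4=984/155, M5=0
seg 0: a=1, c=M0/2=0, d=(M1−M0)/(6·1)=-84/155, b=Δ0−h0·(2M0+M1)/6=-381/155
seg 1: a=-2, c=M1/2=-252/155, d=(M2−M1)/(6·1)=84/31, b=Δ1−h1·(2M1+M2)/6=-633/155
seg 2: a=-5, c=M2/2=1008/155, d=(M3−M2)/(6·2)=-11/5, b=Δ2−h2·(2M2+M3)/6=123/155
seg 3: a=5, c=M3/2=-1038/155, d=(M4−M3)/(6·1)=102/31, b=Δ3−h3·(2M3+M4)/6=63/155
seg 4: a=2, c=M4/2=492/155, d=(M5−M4)/(6·1)=-164/155, b=Δ4−h4·(2M4+M5)/6=-483/155
t_q=19/4 → seg 3, τ=3/4; S=5+63/155·τ+-1038/155·τ²+102/31·τ³=14513/4960

  seg 0: a=1 b=-381/155 c=0 d=-84/155
  seg 1: a=-2 b=-633/155 c=-252/155 d=84/31
  seg 2: a=-5 b=123/155 c=1008/155 d=-11/5
  seg 3: a=5 b=63/155 c=-1038/155 d=102/31
  seg 4: a=2 b=-483/155 c=492/155 d=-164/155
S(19/4) = 14513/4960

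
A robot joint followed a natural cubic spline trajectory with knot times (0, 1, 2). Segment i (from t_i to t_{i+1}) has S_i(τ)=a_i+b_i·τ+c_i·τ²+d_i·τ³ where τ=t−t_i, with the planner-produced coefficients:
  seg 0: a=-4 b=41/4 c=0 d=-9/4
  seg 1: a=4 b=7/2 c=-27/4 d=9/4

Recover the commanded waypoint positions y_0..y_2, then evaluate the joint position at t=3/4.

y_0=-4 y_1=4 y_2=3
S(3/4) = 701/256

y_0 = S_0(0) = a_0 = -4
y_1 = S_1(0) = a_1 = 4
y_2 = S_1(1) = 3
t_q=3/4 is in segment 0 (τ=3/4); S_0(τ)=701/256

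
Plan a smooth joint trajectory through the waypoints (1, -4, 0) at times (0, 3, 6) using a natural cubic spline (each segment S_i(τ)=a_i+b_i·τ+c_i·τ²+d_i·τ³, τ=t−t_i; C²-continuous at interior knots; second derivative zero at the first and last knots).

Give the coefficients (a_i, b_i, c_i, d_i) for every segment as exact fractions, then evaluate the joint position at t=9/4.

Δ: Δ0=-5/3, Δ1=4/3
row 1: diag=12, rhs=18; c'=1/4, d'=3/2
back: M1=3/2
M: M0=0, M1=3/2, M2=0
seg 0: a=1, c=M0/2=0, d=(M1−M0)/(6·3)=1/12, b=Δ0−h0·(2M0+M1)/6=-29/12
seg 1: a=-4, c=M1/2=3/4, d=(M2−M1)/(6·3)=-1/12, b=Δ1−h1·(2M1+M2)/6=-1/6
t_q=9/4 → seg 0, τ=9/4; S=1+-29/12·τ+0·τ²+1/12·τ³=-893/256

  seg 0: a=1 b=-29/12 c=0 d=1/12
  seg 1: a=-4 b=-1/6 c=3/4 d=-1/12
S(9/4) = -893/256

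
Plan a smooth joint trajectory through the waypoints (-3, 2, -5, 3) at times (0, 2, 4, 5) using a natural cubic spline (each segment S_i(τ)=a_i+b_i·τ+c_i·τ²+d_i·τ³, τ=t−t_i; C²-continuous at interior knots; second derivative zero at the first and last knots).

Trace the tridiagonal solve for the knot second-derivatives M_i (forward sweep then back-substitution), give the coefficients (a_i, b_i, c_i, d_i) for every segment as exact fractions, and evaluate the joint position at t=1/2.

Δ: Δ0=5/2, Δ1=-7/2, Δ2=8
row 1: diag=8, rhs=-36; c'=1/4, d'=-9/2
row 2: denom=6−2·1/4=11/2; d'=(69−2·-9/2)/(11/2)=156/11
back: M2=156/11
back: M1=-9/2−1/4·156/11=-177/22
M: M0=0, M1=-177/22, M2=156/11, M3=0
seg 0: a=-3, c=M0/2=0, d=(M1−M0)/(6·2)=-59/88, b=Δ0−h0·(2M0+M1)/6=57/11
seg 1: a=2, c=M1/2=-177/44, d=(M2−M1)/(6·2)=163/88, b=Δ1−h1·(2M1+M2)/6=-63/22
seg 2: a=-5, c=M2/2=78/11, d=(M3−M2)/(6·1)=-26/11, b=Δ2−h2·(2M2+M3)/6=36/11
t_q=1/2 → seg 0, τ=1/2; S=-3+57/11·τ+0·τ²+-59/88·τ³=-347/704

  seg 0: a=-3 b=57/11 c=0 d=-59/88
  seg 1: a=2 b=-63/22 c=-177/44 d=163/88
  seg 2: a=-5 b=36/11 c=78/11 d=-26/11
S(1/2) = -347/704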